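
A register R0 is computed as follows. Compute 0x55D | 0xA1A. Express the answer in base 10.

3935

0x55D = 010101011101
0xA1A = 101000011010
 OR → 111101011111 = 3935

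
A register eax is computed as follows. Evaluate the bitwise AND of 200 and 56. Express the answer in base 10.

200 = 11001000
56 = 00111000
AND → 00001000 = 8

8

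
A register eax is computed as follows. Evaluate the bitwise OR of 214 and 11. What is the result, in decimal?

223

214 = 11010110
11 = 00001011
 OR → 11011111 = 223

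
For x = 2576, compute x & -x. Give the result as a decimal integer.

x = 101000010000 = 2576
-x (two's complement) = …010111110000
AND   = 000000010000 = 16
(x & -x isolates the lowest set bit of x.)

16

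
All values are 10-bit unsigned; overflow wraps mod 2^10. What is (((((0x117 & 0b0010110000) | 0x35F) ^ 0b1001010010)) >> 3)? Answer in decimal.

33

0x117 = 0100010111
0b0010110000 = 0010110000
→ & → 0000010000 = 16
0x35F = 1101011111
→ | → 1101011111 = 863
0b1001010010 = 1001010010
→ ^ → 0100001101 = 269
→ >> 3 → 0000100001 = 33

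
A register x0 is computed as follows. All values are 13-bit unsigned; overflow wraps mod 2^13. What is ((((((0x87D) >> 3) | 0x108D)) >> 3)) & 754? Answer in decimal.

560

0x87D = 0100001111101
→ >> 3 → 0000100001111 = 271
0x108D = 1000010001101
→ | → 1000110001111 = 4495
→ >> 3 → 0001000110001 = 561
754 = 0001011110010
→ & → 0001000110000 = 560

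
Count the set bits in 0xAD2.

0xAD2 = 101011010010
Count the 1s: 1 + 1 + 1 + 1 + 1 + 1 = 6

6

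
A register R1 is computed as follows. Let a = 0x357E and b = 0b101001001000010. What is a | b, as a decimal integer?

30590

0x357E = 011010101111110
b = 101001001000010
 OR → 111011101111110 = 30590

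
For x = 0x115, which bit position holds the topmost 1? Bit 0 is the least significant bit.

0x115 = 100010101
The topmost 1 is at position 8 (since 2^8 = 256 ≤ 277 < 512).

8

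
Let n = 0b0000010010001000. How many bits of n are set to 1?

3

n = 10010001000
Count the 1s: 1 + 1 + 1 = 3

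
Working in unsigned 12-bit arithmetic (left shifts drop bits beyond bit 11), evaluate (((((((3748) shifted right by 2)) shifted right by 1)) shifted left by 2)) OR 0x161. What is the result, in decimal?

3748 = 111010100100
→ shifted right by 2 → 001110101001 = 937
→ shifted right by 1 → 000111010100 = 468
→ shifted left by 2 (mod 2^12) → 011101010000 = 1872
0x161 = 000101100001
→ OR → 011101110001 = 1905

1905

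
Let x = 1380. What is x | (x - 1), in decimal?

1383

x = 10101100100 = 1380
x - 1 = 10101100011
OR    = 10101100111 = 1383
(x | (x - 1) sets all bits below the lowest set bit.)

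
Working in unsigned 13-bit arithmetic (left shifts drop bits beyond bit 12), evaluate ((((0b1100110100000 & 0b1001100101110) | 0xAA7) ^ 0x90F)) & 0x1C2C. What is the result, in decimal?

4136

0b1100110100000 = 1100110100000
0b1001100101110 = 1001100101110
→ & → 1000100100000 = 4384
0xAA7 = 0101010100111
→ | → 1101110100111 = 7079
0x90F = 0100100001111
→ ^ → 1001010101000 = 4776
0x1C2C = 1110000101100
→ & → 1000000101000 = 4136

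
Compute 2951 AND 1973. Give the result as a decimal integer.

2951 = 101110000111
1973 = 011110110101
AND → 001110000101 = 901

901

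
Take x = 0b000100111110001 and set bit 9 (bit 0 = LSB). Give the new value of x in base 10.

x = 000100111110001
bit 9 is currently 0; set it via x | (1 << 9) = x | 512
→ 000101111110001 = 3057

3057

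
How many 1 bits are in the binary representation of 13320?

4

13320 = 11010000001000
Count the 1s: 1 + 1 + 1 + 1 = 4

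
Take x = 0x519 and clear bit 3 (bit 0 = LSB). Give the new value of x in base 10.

1297

x = 10100011001
bit 3 is currently 1; clear it via x & ~(1 << 3) = x & ~8
→ 10100010001 = 1297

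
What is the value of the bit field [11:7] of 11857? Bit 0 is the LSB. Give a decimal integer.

28

v = 10111001010001
Shift right by 7: 1011100
Mask low 5 bits: 11100 = 28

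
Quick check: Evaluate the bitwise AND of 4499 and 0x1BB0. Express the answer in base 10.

4499 = 1000110010011
0x1BB0 = 1101110110000
AND → 1000110010000 = 4496

4496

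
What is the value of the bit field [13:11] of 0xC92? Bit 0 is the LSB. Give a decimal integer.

v = 000110010010010
Shift right by 11: 0001
Mask low 3 bits: 001 = 1

1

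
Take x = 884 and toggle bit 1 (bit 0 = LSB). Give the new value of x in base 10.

x = 01101110100
bit 1 is currently 0; toggle it via x ^ (1 << 1) = x ^ 2
→ 01101110110 = 886

886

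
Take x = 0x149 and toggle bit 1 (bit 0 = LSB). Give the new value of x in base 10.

331

x = 00101001001
bit 1 is currently 0; toggle it via x ^ (1 << 1) = x ^ 2
→ 00101001011 = 331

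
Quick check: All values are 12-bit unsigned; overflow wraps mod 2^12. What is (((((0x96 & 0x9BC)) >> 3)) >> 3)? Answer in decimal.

2

0x96 = 000010010110
0x9BC = 100110111100
→ & → 000010010100 = 148
→ >> 3 → 000000010010 = 18
→ >> 3 → 000000000010 = 2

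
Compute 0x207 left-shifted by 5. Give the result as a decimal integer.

16608

0x207 = 000001000000111
shift left by 5 → 100000011100000 = 16608
(equivalently, 519 × 2^5 = 519 × 32)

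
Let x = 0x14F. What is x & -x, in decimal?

1

x = 101001111 = 335
-x (two's complement) = …010110001
AND   = 000000001 = 1
(x & -x isolates the lowest set bit of x.)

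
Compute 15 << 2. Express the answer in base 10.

60

15 = 001111
shift left by 2 → 111100 = 60
(equivalently, 15 × 2^2 = 15 × 4)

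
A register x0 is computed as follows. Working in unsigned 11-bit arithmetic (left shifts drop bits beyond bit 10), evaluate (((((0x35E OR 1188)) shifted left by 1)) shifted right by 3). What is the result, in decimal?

0x35E = 01101011110
1188 = 10010100100
→ OR → 11111111110 = 2046
→ shifted left by 1 (mod 2^11) → 11111111100 = 2044
→ shifted right by 3 → 00011111111 = 255

255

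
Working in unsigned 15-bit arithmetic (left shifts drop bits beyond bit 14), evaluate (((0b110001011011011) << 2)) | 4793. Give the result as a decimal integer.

0b110001011011011 = 110001011011011
→ << 2 (mod 2^15) → 000101101101100 = 2924
4793 = 001001010111001
→ | → 001101111111101 = 7165

7165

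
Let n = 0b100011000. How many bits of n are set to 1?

n = 100011000
Count the 1s: 1 + 1 + 1 = 3

3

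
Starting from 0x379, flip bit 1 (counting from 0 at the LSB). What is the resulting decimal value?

891

x = 1101111001
bit 1 is currently 0; toggle it via x ^ (1 << 1) = x ^ 2
→ 1101111011 = 891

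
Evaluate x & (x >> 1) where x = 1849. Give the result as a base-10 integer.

x = 11100111001 = 1849
x>>1 = 01110011100
AND  = 01100011000 = 792
(x & (x >> 1) has a 1 wherever x has two consecutive 1 bits.)

792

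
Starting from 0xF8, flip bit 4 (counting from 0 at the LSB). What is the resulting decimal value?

x = 0011111000
bit 4 is currently 1; toggle it via x ^ (1 << 4) = x ^ 16
→ 0011101000 = 232

232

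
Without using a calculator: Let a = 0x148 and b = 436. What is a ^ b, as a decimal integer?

252

0x148 = 101001000
436 = 110110100
XOR → 011111100 = 252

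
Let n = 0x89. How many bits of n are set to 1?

3

0x89 = 10001001
Count the 1s: 1 + 1 + 1 = 3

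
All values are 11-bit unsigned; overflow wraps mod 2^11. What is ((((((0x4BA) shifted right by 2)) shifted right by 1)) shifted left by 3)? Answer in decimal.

1208

0x4BA = 10010111010
→ shifted right by 2 → 00100101110 = 302
→ shifted right by 1 → 00010010111 = 151
→ shifted left by 3 (mod 2^11) → 10010111000 = 1208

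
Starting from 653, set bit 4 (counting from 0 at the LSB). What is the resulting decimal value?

669

x = 1010001101
bit 4 is currently 0; set it via x | (1 << 4) = x | 16
→ 1010011101 = 669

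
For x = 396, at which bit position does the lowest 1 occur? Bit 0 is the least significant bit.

2

396 = 110001100
Trailing zeros: 2, so the lowest set bit is bit 2 (value 4).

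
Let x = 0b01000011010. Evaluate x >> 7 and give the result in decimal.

x = 1000011010
shift right by 7 → 0000000100 = 4
(equivalently, floor(538 / 128))

4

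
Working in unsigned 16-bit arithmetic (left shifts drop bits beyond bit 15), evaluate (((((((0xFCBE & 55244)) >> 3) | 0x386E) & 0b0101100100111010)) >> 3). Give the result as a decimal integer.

0xFCBE = 1111110010111110
55244 = 1101011111001100
→ & → 1101010010001100 = 54412
→ >> 3 → 0001101010010001 = 6801
0x386E = 0011100001101110
→ | → 0011101011111111 = 15103
0b0101100100111010 = 0101100100111010
→ & → 0001100000111010 = 6202
→ >> 3 → 0000001100000111 = 775

775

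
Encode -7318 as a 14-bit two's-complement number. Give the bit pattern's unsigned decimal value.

9066

7318 in 14 bits: 01110010010110
Invert: 10001101101001
Add 1:  10001101101010 = 9066
(Check: 2^14 - 7318 = 16384 - 7318 = 9066.)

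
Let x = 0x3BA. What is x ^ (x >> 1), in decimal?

x = 1110111010 = 954
x>>1 = 0111011101
XOR  = 1001100111 = 615
(x ^ (x >> 1) gives the standard binary-reflected Gray code of x.)

615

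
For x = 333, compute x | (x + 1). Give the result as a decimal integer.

335

x = 101001101 = 333
x + 1 = 101001110
OR    = 101001111 = 335
(x | (x + 1) sets the lowest cleared bit.)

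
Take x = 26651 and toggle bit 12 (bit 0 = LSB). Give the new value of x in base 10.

x = 110100000011011
bit 12 is currently 0; toggle it via x ^ (1 << 12) = x ^ 4096
→ 111100000011011 = 30747

30747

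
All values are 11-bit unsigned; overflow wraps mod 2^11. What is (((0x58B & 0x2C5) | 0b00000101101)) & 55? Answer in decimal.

0x58B = 10110001011
0x2C5 = 01011000101
→ & → 00010000001 = 129
0b00000101101 = 00000101101
→ | → 00010101101 = 173
55 = 00000110111
→ & → 00000100101 = 37

37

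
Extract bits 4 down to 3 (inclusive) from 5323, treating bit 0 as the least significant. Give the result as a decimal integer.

v = 1010011001011
Shift right by 3: 1010011001
Mask low 2 bits: 01 = 1

1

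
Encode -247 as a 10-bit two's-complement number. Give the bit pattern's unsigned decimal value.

247 in 10 bits: 0011110111
Invert: 1100001000
Add 1:  1100001001 = 777
(Check: 2^10 - 247 = 1024 - 247 = 777.)

777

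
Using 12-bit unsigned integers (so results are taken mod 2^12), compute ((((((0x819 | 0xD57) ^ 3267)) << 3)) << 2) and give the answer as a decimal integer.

896

0x819 = 100000011001
0xD57 = 110101010111
→ | → 110101011111 = 3423
3267 = 110011000011
→ ^ → 000110011100 = 412
→ << 3 (mod 2^12) → 110011100000 = 3296
→ << 2 (mod 2^12) → 001110000000 = 896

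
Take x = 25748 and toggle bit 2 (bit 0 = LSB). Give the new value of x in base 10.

25744

x = 0110010010010100
bit 2 is currently 1; toggle it via x ^ (1 << 2) = x ^ 4
→ 0110010010010000 = 25744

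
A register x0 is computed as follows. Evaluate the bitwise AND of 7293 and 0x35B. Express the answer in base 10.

89

7293 = 1110001111101
0x35B = 0001101011011
AND → 0000001011001 = 89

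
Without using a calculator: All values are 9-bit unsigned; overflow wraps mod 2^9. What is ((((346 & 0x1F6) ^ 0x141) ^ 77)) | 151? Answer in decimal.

346 = 101011010
0x1F6 = 111110110
→ & → 101010010 = 338
0x141 = 101000001
→ ^ → 000010011 = 19
77 = 001001101
→ ^ → 001011110 = 94
151 = 010010111
→ | → 011011111 = 223

223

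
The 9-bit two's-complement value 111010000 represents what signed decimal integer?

pattern = 111010000 (MSB is 1 ⇒ negative)
Invert: 000101111, add 1 → 000110000 = 48, so the value is -48.
(Equivalently: 464 - 2^9 = 464 - 512 = -48.)

-48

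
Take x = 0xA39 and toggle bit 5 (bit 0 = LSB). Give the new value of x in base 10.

2585

x = 101000111001
bit 5 is currently 1; toggle it via x ^ (1 << 5) = x ^ 32
→ 101000011001 = 2585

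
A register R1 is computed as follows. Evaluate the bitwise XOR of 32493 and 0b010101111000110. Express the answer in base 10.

32493 = 111111011101101
b = 010101111000110
XOR → 101010100101011 = 21803

21803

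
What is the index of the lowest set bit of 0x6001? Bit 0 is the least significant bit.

0x6001 = 110000000000001
Trailing zeros: 0, so the lowest set bit is bit 0 (value 1).

0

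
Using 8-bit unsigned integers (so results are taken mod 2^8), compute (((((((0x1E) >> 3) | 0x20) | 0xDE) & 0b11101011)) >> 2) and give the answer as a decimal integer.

58

0x1E = 00011110
→ >> 3 → 00000011 = 3
0x20 = 00100000
→ | → 00100011 = 35
0xDE = 11011110
→ | → 11111111 = 255
0b11101011 = 11101011
→ & → 11101011 = 235
→ >> 2 → 00111010 = 58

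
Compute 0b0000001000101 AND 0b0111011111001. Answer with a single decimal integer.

a = 000001000101
b = 111011111001
AND → 000001000001 = 65

65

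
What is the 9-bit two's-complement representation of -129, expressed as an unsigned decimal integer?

383

129 in 9 bits: 010000001
Invert: 101111110
Add 1:  101111111 = 383
(Check: 2^9 - 129 = 512 - 129 = 383.)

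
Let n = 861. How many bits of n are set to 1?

7

861 = 1101011101
Count the 1s: 1 + 1 + 1 + 1 + 1 + 1 + 1 = 7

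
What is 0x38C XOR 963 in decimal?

0x38C = 1110001100
963 = 1111000011
XOR → 0001001111 = 79

79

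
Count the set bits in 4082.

4082 = 111111110010
Count the 1s: 1 + 1 + 1 + 1 + 1 + 1 + 1 + 1 + 1 = 9

9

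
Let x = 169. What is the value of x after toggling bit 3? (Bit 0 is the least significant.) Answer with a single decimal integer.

x = 000010101001
bit 3 is currently 1; toggle it via x ^ (1 << 3) = x ^ 8
→ 000010100001 = 161

161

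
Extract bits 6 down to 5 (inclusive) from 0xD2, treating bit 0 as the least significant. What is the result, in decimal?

v = 000011010010
Shift right by 5: 0000110
Mask low 2 bits: 10 = 2

2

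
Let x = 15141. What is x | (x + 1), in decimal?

x = 11101100100101 = 15141
x + 1 = 11101100100110
OR    = 11101100100111 = 15143
(x | (x + 1) sets the lowest cleared bit.)

15143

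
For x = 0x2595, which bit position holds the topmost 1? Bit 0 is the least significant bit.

13

0x2595 = 10010110010101
The topmost 1 is at position 13 (since 2^13 = 8192 ≤ 9621 < 16384).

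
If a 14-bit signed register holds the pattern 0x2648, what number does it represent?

pattern = 10011001001000 (MSB is 1 ⇒ negative)
Invert: 01100110110111, add 1 → 01100110111000 = 6584, so the value is -6584.
(Equivalently: 9800 - 2^14 = 9800 - 16384 = -6584.)

-6584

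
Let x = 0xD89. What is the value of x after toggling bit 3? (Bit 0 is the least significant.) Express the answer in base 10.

x = 110110001001
bit 3 is currently 1; toggle it via x ^ (1 << 3) = x ^ 8
→ 110110000001 = 3457

3457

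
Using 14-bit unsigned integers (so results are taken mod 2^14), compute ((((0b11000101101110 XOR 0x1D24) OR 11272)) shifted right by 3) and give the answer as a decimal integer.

1417

0b11000101101110 = 11000101101110
0x1D24 = 01110100100100
→ XOR → 10110001001010 = 11338
11272 = 10110000001000
→ OR → 10110001001010 = 11338
→ shifted right by 3 → 00010110001001 = 1417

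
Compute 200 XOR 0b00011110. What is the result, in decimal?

214

200 = 11001000
b = 00011110
XOR → 11010110 = 214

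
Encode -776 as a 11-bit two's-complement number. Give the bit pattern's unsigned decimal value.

1272

776 in 11 bits: 01100001000
Invert: 10011110111
Add 1:  10011111000 = 1272
(Check: 2^11 - 776 = 2048 - 776 = 1272.)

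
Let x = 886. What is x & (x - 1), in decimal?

884

x = 1101110110 = 886
x - 1 = 1101110101
AND   = 1101110100 = 884
(x & (x - 1) clears the lowest set bit of x.)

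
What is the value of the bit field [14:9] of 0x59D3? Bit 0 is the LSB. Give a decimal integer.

v = 0101100111010011
Shift right by 9: 0101100
Mask low 6 bits: 101100 = 44

44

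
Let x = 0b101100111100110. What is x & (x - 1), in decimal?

23012

x = 101100111100110 = 23014
x - 1 = 101100111100101
AND   = 101100111100100 = 23012
(x & (x - 1) clears the lowest set bit of x.)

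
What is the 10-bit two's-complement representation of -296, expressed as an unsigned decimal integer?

296 in 10 bits: 0100101000
Invert: 1011010111
Add 1:  1011011000 = 728
(Check: 2^10 - 296 = 1024 - 296 = 728.)

728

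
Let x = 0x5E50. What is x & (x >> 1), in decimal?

3584

x = 101111001010000 = 24144
x>>1 = 010111100101000
AND  = 000111000000000 = 3584
(x & (x >> 1) has a 1 wherever x has two consecutive 1 bits.)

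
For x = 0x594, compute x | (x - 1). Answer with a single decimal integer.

1431

x = 10110010100 = 1428
x - 1 = 10110010011
OR    = 10110010111 = 1431
(x | (x - 1) sets all bits below the lowest set bit.)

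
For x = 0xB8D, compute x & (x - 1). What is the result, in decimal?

2956

x = 101110001101 = 2957
x - 1 = 101110001100
AND   = 101110001100 = 2956
(x & (x - 1) clears the lowest set bit of x.)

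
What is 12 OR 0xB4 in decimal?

188

12 = 00001100
0xB4 = 10110100
 OR → 10111100 = 188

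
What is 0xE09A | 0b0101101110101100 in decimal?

0xE09A = 1110000010011010
b = 0101101110101100
 OR → 1111101110111110 = 64446

64446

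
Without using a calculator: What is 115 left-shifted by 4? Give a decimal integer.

1840

115 = 00001110011
shift left by 4 → 11100110000 = 1840
(equivalently, 115 × 2^4 = 115 × 16)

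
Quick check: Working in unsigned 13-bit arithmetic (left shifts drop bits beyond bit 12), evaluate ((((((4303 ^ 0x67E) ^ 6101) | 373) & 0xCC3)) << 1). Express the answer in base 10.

130

4303 = 1000011001111
0x67E = 0011001111110
→ ^ → 1011010110001 = 5809
6101 = 1011111010101
→ ^ → 0000101100100 = 356
373 = 0000101110101
→ | → 0000101110101 = 373
0xCC3 = 0110011000011
→ & → 0000001000001 = 65
→ << 1 (mod 2^13) → 0000010000010 = 130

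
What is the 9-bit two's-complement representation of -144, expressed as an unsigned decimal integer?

368

144 in 9 bits: 010010000
Invert: 101101111
Add 1:  101110000 = 368
(Check: 2^9 - 144 = 512 - 144 = 368.)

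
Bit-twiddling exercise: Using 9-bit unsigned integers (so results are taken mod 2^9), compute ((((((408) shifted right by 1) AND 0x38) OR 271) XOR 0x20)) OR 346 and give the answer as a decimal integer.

408 = 110011000
→ shifted right by 1 → 011001100 = 204
0x38 = 000111000
→ AND → 000001000 = 8
271 = 100001111
→ OR → 100001111 = 271
0x20 = 000100000
→ XOR → 100101111 = 303
346 = 101011010
→ OR → 101111111 = 383

383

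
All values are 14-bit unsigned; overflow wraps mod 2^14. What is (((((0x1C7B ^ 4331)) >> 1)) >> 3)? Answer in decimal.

0x1C7B = 01110001111011
4331 = 01000011101011
→ ^ → 00110010010000 = 3216
→ >> 1 → 00011001001000 = 1608
→ >> 3 → 00000011001001 = 201

201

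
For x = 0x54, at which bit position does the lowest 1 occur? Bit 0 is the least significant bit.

2

0x54 = 1010100
Trailing zeros: 2, so the lowest set bit is bit 2 (value 4).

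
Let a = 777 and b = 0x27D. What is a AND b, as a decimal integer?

777 = 1100001001
0x27D = 1001111101
AND → 1000001001 = 521

521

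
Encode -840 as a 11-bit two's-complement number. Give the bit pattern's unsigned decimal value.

840 in 11 bits: 01101001000
Invert: 10010110111
Add 1:  10010111000 = 1208
(Check: 2^11 - 840 = 2048 - 840 = 1208.)

1208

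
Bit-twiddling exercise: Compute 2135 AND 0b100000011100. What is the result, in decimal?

2068

2135 = 100001010111
b = 100000011100
AND → 100000010100 = 2068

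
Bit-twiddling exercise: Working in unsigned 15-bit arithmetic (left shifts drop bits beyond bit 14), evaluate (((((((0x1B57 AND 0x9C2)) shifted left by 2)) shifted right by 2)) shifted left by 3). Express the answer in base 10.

0x1B57 = 001101101010111
0x9C2 = 000100111000010
→ AND → 000100101000010 = 2370
→ shifted left by 2 (mod 2^15) → 010010100001000 = 9480
→ shifted right by 2 → 000100101000010 = 2370
→ shifted left by 3 (mod 2^15) → 100101000010000 = 18960

18960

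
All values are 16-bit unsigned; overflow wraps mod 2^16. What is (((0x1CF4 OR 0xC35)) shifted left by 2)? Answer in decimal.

29652

0x1CF4 = 0001110011110100
0xC35 = 0000110000110101
→ OR → 0001110011110101 = 7413
→ shifted left by 2 (mod 2^16) → 0111001111010100 = 29652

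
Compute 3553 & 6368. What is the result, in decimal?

3553 = 0110111100001
6368 = 1100011100000
AND → 0100011100000 = 2272

2272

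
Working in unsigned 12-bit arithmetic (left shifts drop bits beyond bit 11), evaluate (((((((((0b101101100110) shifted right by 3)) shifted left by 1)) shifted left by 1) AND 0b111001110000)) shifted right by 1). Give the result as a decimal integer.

536

0b101101100110 = 101101100110
→ shifted right by 3 → 000101101100 = 364
→ shifted left by 1 (mod 2^12) → 001011011000 = 728
→ shifted left by 1 (mod 2^12) → 010110110000 = 1456
0b111001110000 = 111001110000
→ AND → 010000110000 = 1072
→ shifted right by 1 → 001000011000 = 536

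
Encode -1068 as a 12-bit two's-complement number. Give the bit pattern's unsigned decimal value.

1068 in 12 bits: 010000101100
Invert: 101111010011
Add 1:  101111010100 = 3028
(Check: 2^12 - 1068 = 4096 - 1068 = 3028.)

3028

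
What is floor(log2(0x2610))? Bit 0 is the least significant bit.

13

0x2610 = 10011000010000
The topmost 1 is at position 13 (since 2^13 = 8192 ≤ 9744 < 16384).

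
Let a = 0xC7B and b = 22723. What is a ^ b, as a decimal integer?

0xC7B = 000110001111011
22723 = 101100011000011
XOR → 101010010111000 = 21688

21688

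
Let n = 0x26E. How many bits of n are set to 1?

0x26E = 1001101110
Count the 1s: 1 + 1 + 1 + 1 + 1 + 1 = 6

6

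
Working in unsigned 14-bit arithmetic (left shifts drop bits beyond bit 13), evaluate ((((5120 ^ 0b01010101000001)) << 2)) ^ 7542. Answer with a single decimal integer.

5120 = 01010000000000
0b01010101000001 = 01010101000001
→ ^ → 00000101000001 = 321
→ << 2 (mod 2^14) → 00010100000100 = 1284
7542 = 01110101110110
→ ^ → 01100001110010 = 6258

6258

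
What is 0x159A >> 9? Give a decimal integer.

0x159A = 1010110011010
shift right by 9 → 0000000001010 = 10
(equivalently, floor(5530 / 512))

10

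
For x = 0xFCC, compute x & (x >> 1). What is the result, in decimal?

1988

x = 111111001100 = 4044
x>>1 = 011111100110
AND  = 011111000100 = 1988
(x & (x >> 1) has a 1 wherever x has two consecutive 1 bits.)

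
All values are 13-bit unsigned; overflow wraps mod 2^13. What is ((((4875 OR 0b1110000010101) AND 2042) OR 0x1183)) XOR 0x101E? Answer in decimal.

4875 = 1001100001011
0b1110000010101 = 1110000010101
→ OR → 1111100011111 = 7967
2042 = 0011111111010
→ AND → 0011100011010 = 1818
0x1183 = 1000110000011
→ OR → 1011110011011 = 6043
0x101E = 1000000011110
→ XOR → 0011110000101 = 1925

1925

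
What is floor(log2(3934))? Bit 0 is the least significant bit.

3934 = 111101011110
The topmost 1 is at position 11 (since 2^11 = 2048 ≤ 3934 < 4096).

11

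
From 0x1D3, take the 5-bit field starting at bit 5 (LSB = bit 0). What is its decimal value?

v = 0111010011
Shift right by 5: 01110
Mask low 5 bits: 01110 = 14

14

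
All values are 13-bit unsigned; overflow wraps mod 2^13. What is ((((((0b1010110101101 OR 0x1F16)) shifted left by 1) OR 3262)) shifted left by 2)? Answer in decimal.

0b1010110101101 = 1010110101101
0x1F16 = 1111100010110
→ OR → 1111110111111 = 8127
→ shifted left by 1 (mod 2^13) → 1111101111110 = 8062
3262 = 0110010111110
→ OR → 1111111111110 = 8190
→ shifted left by 2 (mod 2^13) → 1111111111000 = 8184

8184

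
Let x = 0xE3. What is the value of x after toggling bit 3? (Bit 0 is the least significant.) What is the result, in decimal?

x = 011100011
bit 3 is currently 0; toggle it via x ^ (1 << 3) = x ^ 8
→ 011101011 = 235

235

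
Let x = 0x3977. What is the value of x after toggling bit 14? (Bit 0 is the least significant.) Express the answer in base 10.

31095

x = 011100101110111
bit 14 is currently 0; toggle it via x ^ (1 << 14) = x ^ 16384
→ 111100101110111 = 31095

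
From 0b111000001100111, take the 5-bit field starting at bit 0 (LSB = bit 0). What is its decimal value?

7

v = 111000001100111
Shift right by 0: 111000001100111
Mask low 5 bits: 00111 = 7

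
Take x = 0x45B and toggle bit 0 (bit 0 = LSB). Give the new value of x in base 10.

x = 10001011011
bit 0 is currently 1; toggle it via x ^ (1 << 0) = x ^ 1
→ 10001011010 = 1114

1114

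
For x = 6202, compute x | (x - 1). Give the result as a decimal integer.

6203

x = 1100000111010 = 6202
x - 1 = 1100000111001
OR    = 1100000111011 = 6203
(x | (x - 1) sets all bits below the lowest set bit.)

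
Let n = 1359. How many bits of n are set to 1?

1359 = 10101001111
Count the 1s: 1 + 1 + 1 + 1 + 1 + 1 + 1 = 7

7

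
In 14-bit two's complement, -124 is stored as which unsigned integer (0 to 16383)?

16260

124 in 14 bits: 00000001111100
Invert: 11111110000011
Add 1:  11111110000100 = 16260
(Check: 2^14 - 124 = 16384 - 124 = 16260.)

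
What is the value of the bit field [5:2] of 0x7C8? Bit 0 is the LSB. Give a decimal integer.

2

v = 11111001000
Shift right by 2: 111110010
Mask low 4 bits: 0010 = 2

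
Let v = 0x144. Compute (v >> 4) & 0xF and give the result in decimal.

4

v = 101000100
Shift right by 4: 10100
Mask low 4 bits: 0100 = 4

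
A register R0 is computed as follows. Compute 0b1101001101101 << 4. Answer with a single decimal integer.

108240

x = 00001101001101101
shift left by 4 → 11010011011010000 = 108240
(equivalently, 6765 × 2^4 = 6765 × 16)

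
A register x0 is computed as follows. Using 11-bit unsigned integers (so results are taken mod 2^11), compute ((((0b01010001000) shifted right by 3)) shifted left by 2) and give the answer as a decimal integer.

0b01010001000 = 01010001000
→ shifted right by 3 → 00001010001 = 81
→ shifted left by 2 (mod 2^11) → 00101000100 = 324

324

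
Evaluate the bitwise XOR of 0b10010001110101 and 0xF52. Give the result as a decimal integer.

a = 10010001110101
0xF52 = 00111101010010
XOR → 10101100100111 = 11047

11047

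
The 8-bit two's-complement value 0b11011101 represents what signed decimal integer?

-35

pattern = 11011101 (MSB is 1 ⇒ negative)
Invert: 00100010, add 1 → 00100011 = 35, so the value is -35.
(Equivalently: 221 - 2^8 = 221 - 256 = -35.)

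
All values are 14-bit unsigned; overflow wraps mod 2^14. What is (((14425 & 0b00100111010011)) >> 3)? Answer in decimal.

266

14425 = 11100001011001
0b00100111010011 = 00100111010011
→ & → 00100001010001 = 2129
→ >> 3 → 00000100001010 = 266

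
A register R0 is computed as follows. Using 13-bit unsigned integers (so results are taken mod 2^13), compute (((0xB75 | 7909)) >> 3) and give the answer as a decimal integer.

0xB75 = 0101101110101
7909 = 1111011100101
→ | → 1111111110101 = 8181
→ >> 3 → 0001111111110 = 1022

1022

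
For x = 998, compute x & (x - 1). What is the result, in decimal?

x = 1111100110 = 998
x - 1 = 1111100101
AND   = 1111100100 = 996
(x & (x - 1) clears the lowest set bit of x.)

996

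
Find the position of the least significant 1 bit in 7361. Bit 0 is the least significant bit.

0

7361 = 1110011000001
Trailing zeros: 0, so the lowest set bit is bit 0 (value 1).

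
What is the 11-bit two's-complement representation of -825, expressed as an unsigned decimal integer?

1223

825 in 11 bits: 01100111001
Invert: 10011000110
Add 1:  10011000111 = 1223
(Check: 2^11 - 825 = 2048 - 825 = 1223.)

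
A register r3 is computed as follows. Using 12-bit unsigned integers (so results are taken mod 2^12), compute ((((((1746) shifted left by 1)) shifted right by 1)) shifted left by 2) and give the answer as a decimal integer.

2888

1746 = 011011010010
→ shifted left by 1 (mod 2^12) → 110110100100 = 3492
→ shifted right by 1 → 011011010010 = 1746
→ shifted left by 2 (mod 2^12) → 101101001000 = 2888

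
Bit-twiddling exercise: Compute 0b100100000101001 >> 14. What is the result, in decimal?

x = 100100000101001
shift right by 14 → 000000000000001 = 1
(equivalently, floor(18473 / 16384))

1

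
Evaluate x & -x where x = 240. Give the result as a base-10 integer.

x = 11110000 = 240
-x (two's complement) = …00010000
AND   = 00010000 = 16
(x & -x isolates the lowest set bit of x.)

16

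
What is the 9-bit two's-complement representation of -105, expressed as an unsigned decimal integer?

105 in 9 bits: 001101001
Invert: 110010110
Add 1:  110010111 = 407
(Check: 2^9 - 105 = 512 - 105 = 407.)

407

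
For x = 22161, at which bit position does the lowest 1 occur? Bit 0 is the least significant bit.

0

22161 = 101011010010001
Trailing zeros: 0, so the lowest set bit is bit 0 (value 1).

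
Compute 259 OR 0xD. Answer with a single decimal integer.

259 = 100000011
0xD = 000001101
 OR → 100001111 = 271

271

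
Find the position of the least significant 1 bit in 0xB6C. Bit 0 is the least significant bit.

0xB6C = 101101101100
Trailing zeros: 2, so the lowest set bit is bit 2 (value 4).

2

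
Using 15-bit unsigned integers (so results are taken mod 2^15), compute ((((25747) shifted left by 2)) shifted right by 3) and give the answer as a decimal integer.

25747 = 110010010010011
→ shifted left by 2 (mod 2^15) → 001001001001100 = 4684
→ shifted right by 3 → 000001001001001 = 585

585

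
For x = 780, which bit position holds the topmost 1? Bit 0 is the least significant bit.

9

780 = 1100001100
The topmost 1 is at position 9 (since 2^9 = 512 ≤ 780 < 1024).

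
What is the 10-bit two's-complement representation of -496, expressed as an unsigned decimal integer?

496 in 10 bits: 0111110000
Invert: 1000001111
Add 1:  1000010000 = 528
(Check: 2^10 - 496 = 1024 - 496 = 528.)

528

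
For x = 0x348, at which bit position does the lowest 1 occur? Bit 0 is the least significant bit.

3

0x348 = 1101001000
Trailing zeros: 3, so the lowest set bit is bit 3 (value 8).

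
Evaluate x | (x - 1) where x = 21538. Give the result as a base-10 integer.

x = 101010000100010 = 21538
x - 1 = 101010000100001
OR    = 101010000100011 = 21539
(x | (x - 1) sets all bits below the lowest set bit.)

21539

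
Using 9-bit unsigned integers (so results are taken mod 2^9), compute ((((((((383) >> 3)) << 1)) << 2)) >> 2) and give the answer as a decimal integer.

94

383 = 101111111
→ >> 3 → 000101111 = 47
→ << 1 (mod 2^9) → 001011110 = 94
→ << 2 (mod 2^9) → 101111000 = 376
→ >> 2 → 001011110 = 94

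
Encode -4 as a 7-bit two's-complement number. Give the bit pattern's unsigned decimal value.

4 in 7 bits: 0000100
Invert: 1111011
Add 1:  1111100 = 124
(Check: 2^7 - 4 = 128 - 4 = 124.)

124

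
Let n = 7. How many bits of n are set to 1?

7 = 111
Count the 1s: 1 + 1 + 1 = 3

3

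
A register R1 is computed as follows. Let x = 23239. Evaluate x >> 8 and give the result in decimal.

23239 = 101101011000111
shift right by 8 → 000000001011010 = 90
(equivalently, floor(23239 / 256))

90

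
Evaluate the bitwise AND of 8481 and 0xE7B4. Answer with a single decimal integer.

8480

8481 = 0010000100100001
0xE7B4 = 1110011110110100
AND → 0010000100100000 = 8480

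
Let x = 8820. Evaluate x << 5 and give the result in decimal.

8820 = 0000010001001110100
shift left by 5 → 1000100111010000000 = 282240
(equivalently, 8820 × 2^5 = 8820 × 32)

282240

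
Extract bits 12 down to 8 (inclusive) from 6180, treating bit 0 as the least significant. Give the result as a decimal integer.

24

v = 1100000100100
Shift right by 8: 11000
Mask low 5 bits: 11000 = 24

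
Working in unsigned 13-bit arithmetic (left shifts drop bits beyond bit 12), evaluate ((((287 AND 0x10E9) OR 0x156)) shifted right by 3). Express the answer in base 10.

287 = 0000100011111
0x10E9 = 1000011101001
→ AND → 0000000001001 = 9
0x156 = 0000101010110
→ OR → 0000101011111 = 351
→ shifted right by 3 → 0000000101011 = 43

43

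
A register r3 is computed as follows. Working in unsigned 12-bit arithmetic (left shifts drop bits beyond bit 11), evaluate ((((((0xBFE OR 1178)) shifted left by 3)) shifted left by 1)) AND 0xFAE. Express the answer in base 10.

4000

0xBFE = 101111111110
1178 = 010010011010
→ OR → 111111111110 = 4094
→ shifted left by 3 (mod 2^12) → 111111110000 = 4080
→ shifted left by 1 (mod 2^12) → 111111100000 = 4064
0xFAE = 111110101110
→ AND → 111110100000 = 4000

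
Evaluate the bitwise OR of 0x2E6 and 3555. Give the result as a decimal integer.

0x2E6 = 001011100110
3555 = 110111100011
 OR → 111111100111 = 4071

4071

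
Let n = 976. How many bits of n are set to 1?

5

976 = 1111010000
Count the 1s: 1 + 1 + 1 + 1 + 1 = 5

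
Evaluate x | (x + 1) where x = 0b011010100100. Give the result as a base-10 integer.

x = 11010100100 = 1700
x + 1 = 11010100101
OR    = 11010100101 = 1701
(x | (x + 1) sets the lowest cleared bit.)

1701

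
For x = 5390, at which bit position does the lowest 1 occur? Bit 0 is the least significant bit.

5390 = 1010100001110
Trailing zeros: 1, so the lowest set bit is bit 1 (value 2).

1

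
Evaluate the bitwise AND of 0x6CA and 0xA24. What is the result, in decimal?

512

0x6CA = 011011001010
0xA24 = 101000100100
AND → 001000000000 = 512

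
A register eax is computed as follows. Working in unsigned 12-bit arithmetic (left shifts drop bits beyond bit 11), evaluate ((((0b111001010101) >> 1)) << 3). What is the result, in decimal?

2384

0b111001010101 = 111001010101
→ >> 1 → 011100101010 = 1834
→ << 3 (mod 2^12) → 100101010000 = 2384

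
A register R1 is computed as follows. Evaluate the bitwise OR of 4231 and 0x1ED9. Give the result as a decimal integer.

4231 = 1000010000111
0x1ED9 = 1111011011001
 OR → 1111011011111 = 7903

7903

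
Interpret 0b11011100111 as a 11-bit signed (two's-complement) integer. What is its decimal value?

-281

pattern = 11011100111 (MSB is 1 ⇒ negative)
Invert: 00100011000, add 1 → 00100011001 = 281, so the value is -281.
(Equivalently: 1767 - 2^11 = 1767 - 2048 = -281.)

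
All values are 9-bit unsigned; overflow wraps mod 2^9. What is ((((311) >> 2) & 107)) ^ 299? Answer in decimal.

354

311 = 100110111
→ >> 2 → 001001101 = 77
107 = 001101011
→ & → 001001001 = 73
299 = 100101011
→ ^ → 101100010 = 354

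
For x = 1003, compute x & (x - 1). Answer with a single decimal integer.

1002

x = 1111101011 = 1003
x - 1 = 1111101010
AND   = 1111101010 = 1002
(x & (x - 1) clears the lowest set bit of x.)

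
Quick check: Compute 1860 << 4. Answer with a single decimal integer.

1860 = 000011101000100
shift left by 4 → 111010001000000 = 29760
(equivalently, 1860 × 2^4 = 1860 × 16)

29760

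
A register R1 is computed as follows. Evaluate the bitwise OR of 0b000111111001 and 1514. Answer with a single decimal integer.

a = 00111111001
1514 = 10111101010
 OR → 10111111011 = 1531

1531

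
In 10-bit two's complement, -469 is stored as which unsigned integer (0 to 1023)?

469 in 10 bits: 0111010101
Invert: 1000101010
Add 1:  1000101011 = 555
(Check: 2^10 - 469 = 1024 - 469 = 555.)

555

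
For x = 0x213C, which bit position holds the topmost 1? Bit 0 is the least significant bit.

13

0x213C = 10000100111100
The topmost 1 is at position 13 (since 2^13 = 8192 ≤ 8508 < 16384).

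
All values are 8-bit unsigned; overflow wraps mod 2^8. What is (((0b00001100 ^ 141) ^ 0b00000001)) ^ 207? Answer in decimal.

79

0b00001100 = 00001100
141 = 10001101
→ ^ → 10000001 = 129
0b00000001 = 00000001
→ ^ → 10000000 = 128
207 = 11001111
→ ^ → 01001111 = 79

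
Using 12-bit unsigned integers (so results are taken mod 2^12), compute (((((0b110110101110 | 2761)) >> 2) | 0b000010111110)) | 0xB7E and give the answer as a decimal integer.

3071

0b110110101110 = 110110101110
2761 = 101011001001
→ | → 111111101111 = 4079
→ >> 2 → 001111111011 = 1019
0b000010111110 = 000010111110
→ | → 001111111111 = 1023
0xB7E = 101101111110
→ | → 101111111111 = 3071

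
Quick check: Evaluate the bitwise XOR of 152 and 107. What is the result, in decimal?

152 = 10011000
107 = 01101011
XOR → 11110011 = 243

243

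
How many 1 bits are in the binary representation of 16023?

16023 = 11111010010111
Count the 1s: 1 + 1 + 1 + 1 + 1 + 1 + 1 + 1 + 1 + 1 = 10

10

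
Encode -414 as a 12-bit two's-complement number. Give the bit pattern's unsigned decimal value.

414 in 12 bits: 000110011110
Invert: 111001100001
Add 1:  111001100010 = 3682
(Check: 2^12 - 414 = 4096 - 414 = 3682.)

3682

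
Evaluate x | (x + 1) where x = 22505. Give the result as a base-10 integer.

x = 101011111101001 = 22505
x + 1 = 101011111101010
OR    = 101011111101011 = 22507
(x | (x + 1) sets the lowest cleared bit.)

22507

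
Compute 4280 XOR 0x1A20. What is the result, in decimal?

4280 = 1000010111000
0x1A20 = 1101000100000
XOR → 0101010011000 = 2712

2712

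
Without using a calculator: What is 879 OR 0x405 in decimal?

879 = 01101101111
0x405 = 10000000101
 OR → 11101101111 = 1903

1903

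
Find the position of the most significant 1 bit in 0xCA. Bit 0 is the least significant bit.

7

0xCA = 11001010
The topmost 1 is at position 7 (since 2^7 = 128 ≤ 202 < 256).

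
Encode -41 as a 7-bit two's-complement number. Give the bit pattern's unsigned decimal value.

87

41 in 7 bits: 0101001
Invert: 1010110
Add 1:  1010111 = 87
(Check: 2^7 - 41 = 128 - 41 = 87.)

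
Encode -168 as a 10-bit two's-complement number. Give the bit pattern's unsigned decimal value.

856

168 in 10 bits: 0010101000
Invert: 1101010111
Add 1:  1101011000 = 856
(Check: 2^10 - 168 = 1024 - 168 = 856.)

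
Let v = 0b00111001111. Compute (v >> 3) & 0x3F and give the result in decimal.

v = 00111001111
Shift right by 3: 00111001
Mask low 6 bits: 111001 = 57

57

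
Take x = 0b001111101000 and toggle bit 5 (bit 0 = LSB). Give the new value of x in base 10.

968

x = 001111101000
bit 5 is currently 1; toggle it via x ^ (1 << 5) = x ^ 32
→ 001111001000 = 968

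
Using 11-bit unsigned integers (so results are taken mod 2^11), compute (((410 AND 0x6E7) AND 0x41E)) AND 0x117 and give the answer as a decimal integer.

410 = 00110011010
0x6E7 = 11011100111
→ AND → 00010000010 = 130
0x41E = 10000011110
→ AND → 00000000010 = 2
0x117 = 00100010111
→ AND → 00000000010 = 2

2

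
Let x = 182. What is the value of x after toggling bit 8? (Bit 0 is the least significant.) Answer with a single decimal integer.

x = 0010110110
bit 8 is currently 0; toggle it via x ^ (1 << 8) = x ^ 256
→ 0110110110 = 438

438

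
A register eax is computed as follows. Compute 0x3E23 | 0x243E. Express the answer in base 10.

15935

0x3E23 = 11111000100011
0x243E = 10010000111110
 OR → 11111000111111 = 15935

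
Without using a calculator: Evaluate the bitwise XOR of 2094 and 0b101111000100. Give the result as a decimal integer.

1002

2094 = 100000101110
b = 101111000100
XOR → 001111101010 = 1002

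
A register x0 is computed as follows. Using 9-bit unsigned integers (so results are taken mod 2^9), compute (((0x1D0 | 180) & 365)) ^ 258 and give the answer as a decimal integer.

0x1D0 = 111010000
180 = 010110100
→ | → 111110100 = 500
365 = 101101101
→ & → 101100100 = 356
258 = 100000010
→ ^ → 001100110 = 102

102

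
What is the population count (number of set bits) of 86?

4

86 = 1010110
Count the 1s: 1 + 1 + 1 + 1 = 4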